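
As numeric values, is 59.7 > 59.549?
True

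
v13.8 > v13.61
False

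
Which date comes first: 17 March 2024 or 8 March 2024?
8 March 2024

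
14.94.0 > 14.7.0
True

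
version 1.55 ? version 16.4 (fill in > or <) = <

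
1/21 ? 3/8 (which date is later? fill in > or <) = <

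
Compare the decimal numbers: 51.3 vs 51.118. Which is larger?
51.3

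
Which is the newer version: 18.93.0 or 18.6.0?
18.93.0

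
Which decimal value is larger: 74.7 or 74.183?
74.7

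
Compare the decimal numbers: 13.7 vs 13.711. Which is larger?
13.711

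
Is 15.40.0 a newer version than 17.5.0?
No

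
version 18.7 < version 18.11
True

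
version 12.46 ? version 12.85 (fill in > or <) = <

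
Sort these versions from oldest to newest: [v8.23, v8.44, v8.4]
[v8.4, v8.23, v8.44]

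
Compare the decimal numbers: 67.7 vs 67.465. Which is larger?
67.7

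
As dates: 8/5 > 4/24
True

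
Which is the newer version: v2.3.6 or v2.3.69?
v2.3.69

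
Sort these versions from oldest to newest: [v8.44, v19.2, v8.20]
[v8.20, v8.44, v19.2]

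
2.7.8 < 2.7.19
True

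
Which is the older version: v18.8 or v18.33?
v18.8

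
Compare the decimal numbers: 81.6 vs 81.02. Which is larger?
81.6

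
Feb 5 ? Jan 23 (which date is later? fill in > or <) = >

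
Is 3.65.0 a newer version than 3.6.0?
Yes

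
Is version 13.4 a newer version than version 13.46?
No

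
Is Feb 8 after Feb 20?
No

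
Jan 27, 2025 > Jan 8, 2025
True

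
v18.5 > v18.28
False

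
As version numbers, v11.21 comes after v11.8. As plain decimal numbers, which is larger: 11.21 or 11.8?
11.8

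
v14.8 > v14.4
True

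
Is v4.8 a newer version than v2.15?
Yes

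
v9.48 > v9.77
False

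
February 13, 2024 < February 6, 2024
False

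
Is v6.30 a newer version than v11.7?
No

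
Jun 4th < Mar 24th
False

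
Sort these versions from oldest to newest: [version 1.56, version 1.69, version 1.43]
[version 1.43, version 1.56, version 1.69]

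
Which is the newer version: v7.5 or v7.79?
v7.79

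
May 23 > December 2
False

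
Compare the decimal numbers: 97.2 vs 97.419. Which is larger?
97.419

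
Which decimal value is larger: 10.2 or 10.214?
10.214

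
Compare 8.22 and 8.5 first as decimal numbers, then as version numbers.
As decimals: 8.22 < 8.5. As versions: v8.22 > v8.5 (minor version 22 > 5).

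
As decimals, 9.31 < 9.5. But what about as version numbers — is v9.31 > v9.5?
True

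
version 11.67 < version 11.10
False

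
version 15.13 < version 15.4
False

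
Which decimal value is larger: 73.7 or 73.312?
73.7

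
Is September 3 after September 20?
No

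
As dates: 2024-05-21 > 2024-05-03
True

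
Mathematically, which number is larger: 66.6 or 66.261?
66.6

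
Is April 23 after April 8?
Yes. Day 23 comes after day 8 in April — this is a date comparison, not a decimal one (the decimal 4.23 would be smaller than 4.8).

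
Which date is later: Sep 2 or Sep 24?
Sep 24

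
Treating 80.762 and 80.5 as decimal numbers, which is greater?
80.762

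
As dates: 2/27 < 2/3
False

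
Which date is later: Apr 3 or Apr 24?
Apr 24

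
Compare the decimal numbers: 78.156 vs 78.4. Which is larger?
78.4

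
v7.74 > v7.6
True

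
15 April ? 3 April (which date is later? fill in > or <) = >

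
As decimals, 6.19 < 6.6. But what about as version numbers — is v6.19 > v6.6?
True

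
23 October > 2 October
True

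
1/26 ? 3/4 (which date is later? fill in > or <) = <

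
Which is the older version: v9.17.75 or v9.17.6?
v9.17.6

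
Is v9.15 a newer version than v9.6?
Yes. Version numbers are compared segment by segment as integers, not as decimals: minor version 15 > 6, so v9.15 > v9.6 (even though the decimal 9.15 < 9.6).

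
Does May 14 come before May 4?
No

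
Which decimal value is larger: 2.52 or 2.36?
2.52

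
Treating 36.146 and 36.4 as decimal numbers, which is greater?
36.4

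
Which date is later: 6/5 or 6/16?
6/16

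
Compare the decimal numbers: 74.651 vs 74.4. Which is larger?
74.651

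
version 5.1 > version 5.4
False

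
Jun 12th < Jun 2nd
False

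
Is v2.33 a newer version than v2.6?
Yes. Version numbers are compared segment by segment as integers, not as decimals: minor version 33 > 6, so v2.33 > v2.6 (even though the decimal 2.33 < 2.6).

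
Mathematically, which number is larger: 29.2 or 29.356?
29.356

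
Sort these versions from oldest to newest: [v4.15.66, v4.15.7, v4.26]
[v4.15.7, v4.15.66, v4.26]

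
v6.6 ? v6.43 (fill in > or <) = <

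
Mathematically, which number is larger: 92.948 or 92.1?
92.948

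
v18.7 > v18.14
False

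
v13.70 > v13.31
True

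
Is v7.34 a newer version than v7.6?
Yes. Version numbers are compared segment by segment as integers, not as decimals: minor version 34 > 6, so v7.34 > v7.6 (even though the decimal 7.34 < 7.6).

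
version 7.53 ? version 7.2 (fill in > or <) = >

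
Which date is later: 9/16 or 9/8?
9/16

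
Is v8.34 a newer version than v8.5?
Yes. Version numbers are compared segment by segment as integers, not as decimals: minor version 34 > 5, so v8.34 > v8.5 (even though the decimal 8.34 < 8.5).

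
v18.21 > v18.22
False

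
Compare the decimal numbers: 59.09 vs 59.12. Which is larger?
59.12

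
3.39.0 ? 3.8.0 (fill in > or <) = >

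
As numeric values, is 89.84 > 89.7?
True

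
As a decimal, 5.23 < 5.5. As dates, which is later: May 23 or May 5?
May 23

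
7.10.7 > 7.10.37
False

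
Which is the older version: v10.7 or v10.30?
v10.7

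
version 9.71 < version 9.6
False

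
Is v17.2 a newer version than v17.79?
No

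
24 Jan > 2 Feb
False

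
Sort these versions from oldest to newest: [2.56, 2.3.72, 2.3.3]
[2.3.3, 2.3.72, 2.56]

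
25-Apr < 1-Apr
False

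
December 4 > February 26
True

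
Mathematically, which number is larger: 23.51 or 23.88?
23.88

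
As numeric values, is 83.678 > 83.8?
False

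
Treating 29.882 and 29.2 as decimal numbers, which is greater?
29.882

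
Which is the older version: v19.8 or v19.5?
v19.5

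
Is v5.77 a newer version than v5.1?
Yes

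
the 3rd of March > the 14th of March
False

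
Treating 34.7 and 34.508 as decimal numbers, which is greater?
34.7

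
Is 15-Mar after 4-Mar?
Yes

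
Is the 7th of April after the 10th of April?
No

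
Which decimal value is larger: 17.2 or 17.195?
17.2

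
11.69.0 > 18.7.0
False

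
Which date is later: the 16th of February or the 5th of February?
the 16th of February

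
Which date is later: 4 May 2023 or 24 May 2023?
24 May 2023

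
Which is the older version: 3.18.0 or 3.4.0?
3.4.0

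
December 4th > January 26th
True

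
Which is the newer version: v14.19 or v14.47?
v14.47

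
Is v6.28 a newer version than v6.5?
Yes. Version numbers are compared segment by segment as integers, not as decimals: minor version 28 > 5, so v6.28 > v6.5 (even though the decimal 6.28 < 6.5).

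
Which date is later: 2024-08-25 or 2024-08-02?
2024-08-25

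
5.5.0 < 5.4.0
False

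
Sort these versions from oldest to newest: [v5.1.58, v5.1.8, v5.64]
[v5.1.8, v5.1.58, v5.64]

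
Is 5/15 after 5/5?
Yes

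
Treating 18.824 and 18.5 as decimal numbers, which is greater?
18.824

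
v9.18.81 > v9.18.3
True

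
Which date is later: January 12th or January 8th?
January 12th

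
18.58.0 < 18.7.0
False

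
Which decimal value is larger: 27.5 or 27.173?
27.5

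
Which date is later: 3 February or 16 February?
16 February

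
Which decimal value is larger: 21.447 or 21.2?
21.447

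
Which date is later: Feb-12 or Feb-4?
Feb-12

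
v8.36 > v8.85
False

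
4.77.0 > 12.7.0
False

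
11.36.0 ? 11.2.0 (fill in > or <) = >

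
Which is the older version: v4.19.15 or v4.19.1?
v4.19.1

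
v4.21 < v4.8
False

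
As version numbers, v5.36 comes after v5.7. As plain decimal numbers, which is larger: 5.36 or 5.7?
5.7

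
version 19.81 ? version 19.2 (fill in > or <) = >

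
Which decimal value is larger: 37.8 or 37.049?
37.8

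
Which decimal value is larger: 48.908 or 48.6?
48.908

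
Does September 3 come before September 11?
Yes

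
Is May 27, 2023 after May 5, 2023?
Yes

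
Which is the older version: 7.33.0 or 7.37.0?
7.33.0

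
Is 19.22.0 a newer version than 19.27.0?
No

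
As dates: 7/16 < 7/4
False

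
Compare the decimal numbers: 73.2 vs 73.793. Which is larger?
73.793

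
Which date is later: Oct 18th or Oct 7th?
Oct 18th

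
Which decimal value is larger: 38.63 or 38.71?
38.71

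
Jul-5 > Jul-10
False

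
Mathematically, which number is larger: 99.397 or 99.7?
99.7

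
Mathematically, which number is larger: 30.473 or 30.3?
30.473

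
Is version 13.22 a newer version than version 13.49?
No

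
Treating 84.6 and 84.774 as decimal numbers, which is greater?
84.774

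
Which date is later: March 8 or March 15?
March 15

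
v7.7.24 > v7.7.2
True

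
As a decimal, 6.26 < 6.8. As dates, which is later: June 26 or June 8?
June 26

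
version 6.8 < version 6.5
False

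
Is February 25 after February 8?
Yes. Day 25 comes after day 8 in February — this is a date comparison, not a decimal one (the decimal 2.25 would be smaller than 2.8).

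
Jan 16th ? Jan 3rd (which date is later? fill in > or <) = >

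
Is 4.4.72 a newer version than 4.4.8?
Yes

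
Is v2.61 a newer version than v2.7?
Yes. Version numbers are compared segment by segment as integers, not as decimals: minor version 61 > 7, so v2.61 > v2.7 (even though the decimal 2.61 < 2.7).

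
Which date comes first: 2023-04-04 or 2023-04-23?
2023-04-04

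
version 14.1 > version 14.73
False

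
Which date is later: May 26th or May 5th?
May 26th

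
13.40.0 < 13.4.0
False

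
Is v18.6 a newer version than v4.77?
Yes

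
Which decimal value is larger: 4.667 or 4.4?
4.667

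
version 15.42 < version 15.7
False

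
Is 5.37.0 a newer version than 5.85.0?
No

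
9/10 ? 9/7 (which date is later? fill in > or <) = >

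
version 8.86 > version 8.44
True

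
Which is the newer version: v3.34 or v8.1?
v8.1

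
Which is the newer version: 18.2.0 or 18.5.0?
18.5.0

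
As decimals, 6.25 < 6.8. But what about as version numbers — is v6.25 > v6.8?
True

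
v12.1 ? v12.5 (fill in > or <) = <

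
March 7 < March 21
True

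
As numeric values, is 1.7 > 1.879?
False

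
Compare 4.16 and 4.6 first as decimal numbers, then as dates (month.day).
As decimals: 4.16 < 4.6. As dates: 4/16 is later than 4/6 (day 16 > day 6).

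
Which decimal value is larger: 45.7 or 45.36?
45.7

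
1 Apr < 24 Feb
False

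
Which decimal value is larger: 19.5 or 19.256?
19.5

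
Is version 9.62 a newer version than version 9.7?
Yes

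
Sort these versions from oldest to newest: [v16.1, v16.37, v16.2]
[v16.1, v16.2, v16.37]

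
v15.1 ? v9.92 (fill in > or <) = >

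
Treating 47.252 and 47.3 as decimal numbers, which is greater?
47.3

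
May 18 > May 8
True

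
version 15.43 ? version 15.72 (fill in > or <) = <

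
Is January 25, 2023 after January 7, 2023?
Yes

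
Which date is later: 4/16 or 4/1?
4/16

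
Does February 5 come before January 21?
No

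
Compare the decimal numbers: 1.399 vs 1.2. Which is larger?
1.399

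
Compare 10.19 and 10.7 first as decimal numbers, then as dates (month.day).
As decimals: 10.19 < 10.7. As dates: 10/19 is later than 10/7 (day 19 > day 7).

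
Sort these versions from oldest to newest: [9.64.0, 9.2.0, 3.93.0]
[3.93.0, 9.2.0, 9.64.0]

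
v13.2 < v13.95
True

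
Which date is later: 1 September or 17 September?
17 September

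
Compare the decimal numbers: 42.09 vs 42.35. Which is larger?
42.35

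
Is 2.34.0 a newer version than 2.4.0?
Yes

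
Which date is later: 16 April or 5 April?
16 April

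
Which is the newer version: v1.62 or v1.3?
v1.62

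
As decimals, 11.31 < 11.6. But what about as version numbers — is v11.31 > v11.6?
True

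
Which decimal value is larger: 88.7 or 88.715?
88.715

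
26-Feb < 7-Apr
True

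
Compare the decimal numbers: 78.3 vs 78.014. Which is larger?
78.3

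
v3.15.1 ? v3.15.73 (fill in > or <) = <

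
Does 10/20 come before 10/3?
No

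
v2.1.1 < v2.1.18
True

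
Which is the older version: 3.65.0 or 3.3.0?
3.3.0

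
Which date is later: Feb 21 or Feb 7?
Feb 21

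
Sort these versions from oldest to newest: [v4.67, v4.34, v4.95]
[v4.34, v4.67, v4.95]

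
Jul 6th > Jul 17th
False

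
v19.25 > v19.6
True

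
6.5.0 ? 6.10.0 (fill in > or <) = <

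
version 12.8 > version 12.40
False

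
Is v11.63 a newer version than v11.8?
Yes. Version numbers are compared segment by segment as integers, not as decimals: minor version 63 > 8, so v11.63 > v11.8 (even though the decimal 11.63 < 11.8).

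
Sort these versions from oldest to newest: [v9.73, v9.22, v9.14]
[v9.14, v9.22, v9.73]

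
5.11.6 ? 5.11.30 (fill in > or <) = <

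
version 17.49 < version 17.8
False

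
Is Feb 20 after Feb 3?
Yes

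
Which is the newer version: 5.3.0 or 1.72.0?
5.3.0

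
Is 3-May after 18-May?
No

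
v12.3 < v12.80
True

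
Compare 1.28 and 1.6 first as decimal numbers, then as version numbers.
As decimals: 1.28 < 1.6. As versions: v1.28 > v1.6 (minor version 28 > 6).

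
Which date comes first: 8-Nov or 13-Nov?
8-Nov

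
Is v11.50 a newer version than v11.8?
Yes. Version numbers are compared segment by segment as integers, not as decimals: minor version 50 > 8, so v11.50 > v11.8 (even though the decimal 11.50 < 11.8).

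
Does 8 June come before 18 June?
Yes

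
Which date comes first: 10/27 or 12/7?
10/27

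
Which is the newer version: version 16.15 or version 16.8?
version 16.15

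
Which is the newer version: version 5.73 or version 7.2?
version 7.2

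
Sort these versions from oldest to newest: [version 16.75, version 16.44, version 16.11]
[version 16.11, version 16.44, version 16.75]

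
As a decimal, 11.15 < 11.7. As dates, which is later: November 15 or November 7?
November 15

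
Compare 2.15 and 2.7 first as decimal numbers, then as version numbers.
As decimals: 2.15 < 2.7. As versions: v2.15 > v2.7 (minor version 15 > 7).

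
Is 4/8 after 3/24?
Yes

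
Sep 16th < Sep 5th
False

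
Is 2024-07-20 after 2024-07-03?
Yes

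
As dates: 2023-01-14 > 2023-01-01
True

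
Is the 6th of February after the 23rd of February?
No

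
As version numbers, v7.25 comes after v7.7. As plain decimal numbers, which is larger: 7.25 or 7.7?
7.7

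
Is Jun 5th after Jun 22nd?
No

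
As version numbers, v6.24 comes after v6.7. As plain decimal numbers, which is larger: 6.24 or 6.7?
6.7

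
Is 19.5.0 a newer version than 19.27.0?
No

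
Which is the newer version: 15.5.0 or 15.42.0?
15.42.0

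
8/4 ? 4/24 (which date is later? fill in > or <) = >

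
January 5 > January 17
False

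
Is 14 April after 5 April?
Yes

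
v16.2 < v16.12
True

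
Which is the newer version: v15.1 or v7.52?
v15.1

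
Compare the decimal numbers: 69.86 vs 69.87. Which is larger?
69.87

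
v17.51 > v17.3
True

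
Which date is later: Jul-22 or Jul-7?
Jul-22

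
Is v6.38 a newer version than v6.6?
Yes. Version numbers are compared segment by segment as integers, not as decimals: minor version 38 > 6, so v6.38 > v6.6 (even though the decimal 6.38 < 6.6).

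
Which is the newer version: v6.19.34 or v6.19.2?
v6.19.34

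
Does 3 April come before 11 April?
Yes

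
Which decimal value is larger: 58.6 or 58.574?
58.6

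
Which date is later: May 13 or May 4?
May 13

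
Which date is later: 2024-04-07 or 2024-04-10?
2024-04-10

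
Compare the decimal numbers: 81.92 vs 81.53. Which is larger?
81.92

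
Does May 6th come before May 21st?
Yes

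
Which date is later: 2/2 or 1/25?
2/2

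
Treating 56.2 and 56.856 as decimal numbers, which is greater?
56.856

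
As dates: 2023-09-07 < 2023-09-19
True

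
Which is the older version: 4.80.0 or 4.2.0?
4.2.0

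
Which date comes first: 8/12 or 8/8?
8/8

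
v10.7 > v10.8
False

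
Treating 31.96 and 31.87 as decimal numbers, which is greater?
31.96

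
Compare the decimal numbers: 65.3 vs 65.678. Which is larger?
65.678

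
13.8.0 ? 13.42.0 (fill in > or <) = <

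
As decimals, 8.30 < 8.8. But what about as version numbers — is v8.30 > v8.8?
True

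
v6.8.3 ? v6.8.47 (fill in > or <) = <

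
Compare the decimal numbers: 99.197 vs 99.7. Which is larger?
99.7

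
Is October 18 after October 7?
Yes. Day 18 comes after day 7 in October — this is a date comparison, not a decimal one (the decimal 10.18 would be smaller than 10.7).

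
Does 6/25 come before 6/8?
No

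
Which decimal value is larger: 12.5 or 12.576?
12.576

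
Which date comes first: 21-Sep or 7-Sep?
7-Sep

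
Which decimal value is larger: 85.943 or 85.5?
85.943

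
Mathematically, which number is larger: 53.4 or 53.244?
53.4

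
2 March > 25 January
True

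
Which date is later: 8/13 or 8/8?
8/13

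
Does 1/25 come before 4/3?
Yes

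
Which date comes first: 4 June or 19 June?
4 June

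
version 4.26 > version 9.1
False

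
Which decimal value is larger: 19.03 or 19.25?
19.25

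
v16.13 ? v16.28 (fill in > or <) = <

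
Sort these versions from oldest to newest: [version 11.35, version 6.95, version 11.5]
[version 6.95, version 11.5, version 11.35]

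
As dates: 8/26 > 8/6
True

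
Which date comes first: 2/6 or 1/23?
1/23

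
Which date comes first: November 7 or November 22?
November 7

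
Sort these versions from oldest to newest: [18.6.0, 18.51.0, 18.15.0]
[18.6.0, 18.15.0, 18.51.0]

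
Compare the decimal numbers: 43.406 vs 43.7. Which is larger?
43.7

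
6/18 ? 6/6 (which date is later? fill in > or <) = >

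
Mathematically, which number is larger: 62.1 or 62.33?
62.33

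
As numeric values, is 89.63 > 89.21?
True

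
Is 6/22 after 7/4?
No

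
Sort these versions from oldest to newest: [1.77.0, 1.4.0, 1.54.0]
[1.4.0, 1.54.0, 1.77.0]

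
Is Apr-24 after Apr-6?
Yes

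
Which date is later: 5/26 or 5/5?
5/26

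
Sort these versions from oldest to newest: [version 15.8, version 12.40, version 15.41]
[version 12.40, version 15.8, version 15.41]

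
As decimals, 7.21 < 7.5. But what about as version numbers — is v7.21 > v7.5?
True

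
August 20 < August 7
False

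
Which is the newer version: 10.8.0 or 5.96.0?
10.8.0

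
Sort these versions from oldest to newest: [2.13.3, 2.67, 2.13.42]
[2.13.3, 2.13.42, 2.67]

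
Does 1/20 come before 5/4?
Yes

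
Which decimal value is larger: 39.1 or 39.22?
39.22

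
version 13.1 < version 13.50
True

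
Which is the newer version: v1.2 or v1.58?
v1.58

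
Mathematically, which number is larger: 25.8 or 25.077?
25.8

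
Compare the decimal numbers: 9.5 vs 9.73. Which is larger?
9.73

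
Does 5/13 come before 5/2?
No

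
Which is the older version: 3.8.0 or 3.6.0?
3.6.0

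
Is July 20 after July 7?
Yes. Day 20 comes after day 7 in July — this is a date comparison, not a decimal one (the decimal 7.20 would be smaller than 7.7).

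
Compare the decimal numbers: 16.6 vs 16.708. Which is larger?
16.708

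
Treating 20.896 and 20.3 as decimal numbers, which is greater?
20.896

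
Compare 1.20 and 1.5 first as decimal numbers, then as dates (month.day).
As decimals: 1.20 < 1.5. As dates: 1/20 is later than 1/5 (day 20 > day 5).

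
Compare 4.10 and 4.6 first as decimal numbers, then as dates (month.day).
As decimals: 4.10 < 4.6. As dates: 4/10 is later than 4/6 (day 10 > day 6).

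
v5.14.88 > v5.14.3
True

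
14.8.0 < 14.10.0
True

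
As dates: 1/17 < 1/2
False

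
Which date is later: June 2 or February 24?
June 2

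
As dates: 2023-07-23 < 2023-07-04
False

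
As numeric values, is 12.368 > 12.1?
True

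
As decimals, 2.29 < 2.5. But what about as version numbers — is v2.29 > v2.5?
True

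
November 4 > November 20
False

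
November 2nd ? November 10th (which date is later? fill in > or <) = <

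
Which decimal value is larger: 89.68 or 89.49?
89.68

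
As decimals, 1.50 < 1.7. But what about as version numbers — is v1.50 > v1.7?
True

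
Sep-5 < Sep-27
True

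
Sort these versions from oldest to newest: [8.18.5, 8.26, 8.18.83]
[8.18.5, 8.18.83, 8.26]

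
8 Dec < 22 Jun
False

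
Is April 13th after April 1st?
Yes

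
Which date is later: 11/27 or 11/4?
11/27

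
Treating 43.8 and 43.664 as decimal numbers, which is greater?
43.8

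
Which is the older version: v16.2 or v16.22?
v16.2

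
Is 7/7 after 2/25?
Yes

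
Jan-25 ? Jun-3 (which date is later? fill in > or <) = <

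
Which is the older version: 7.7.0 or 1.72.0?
1.72.0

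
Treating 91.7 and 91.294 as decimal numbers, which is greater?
91.7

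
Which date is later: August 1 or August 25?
August 25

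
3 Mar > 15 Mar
False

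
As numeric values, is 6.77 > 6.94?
False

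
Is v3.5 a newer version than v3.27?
No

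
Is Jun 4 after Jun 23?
No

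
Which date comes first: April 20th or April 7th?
April 7th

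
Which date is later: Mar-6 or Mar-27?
Mar-27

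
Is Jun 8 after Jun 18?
No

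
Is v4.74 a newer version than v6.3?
No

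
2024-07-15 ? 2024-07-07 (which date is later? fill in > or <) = >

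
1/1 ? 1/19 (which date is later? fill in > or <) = <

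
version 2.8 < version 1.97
False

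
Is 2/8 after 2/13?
No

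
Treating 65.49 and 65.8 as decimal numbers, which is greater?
65.8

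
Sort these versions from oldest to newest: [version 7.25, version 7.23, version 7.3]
[version 7.3, version 7.23, version 7.25]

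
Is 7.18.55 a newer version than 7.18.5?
Yes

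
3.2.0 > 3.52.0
False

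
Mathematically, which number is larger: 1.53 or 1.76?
1.76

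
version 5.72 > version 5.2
True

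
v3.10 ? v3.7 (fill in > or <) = >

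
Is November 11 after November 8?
Yes. Day 11 comes after day 8 in November — this is a date comparison, not a decimal one (the decimal 11.11 would be smaller than 11.8).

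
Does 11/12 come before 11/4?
No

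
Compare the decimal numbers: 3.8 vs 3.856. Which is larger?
3.856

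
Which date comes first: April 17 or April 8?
April 8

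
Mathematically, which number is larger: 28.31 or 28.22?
28.31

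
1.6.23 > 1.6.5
True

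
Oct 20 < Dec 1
True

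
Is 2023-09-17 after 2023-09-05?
Yes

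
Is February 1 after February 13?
No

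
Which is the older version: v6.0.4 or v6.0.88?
v6.0.4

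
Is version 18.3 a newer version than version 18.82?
No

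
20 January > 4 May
False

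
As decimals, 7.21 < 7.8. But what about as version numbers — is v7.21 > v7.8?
True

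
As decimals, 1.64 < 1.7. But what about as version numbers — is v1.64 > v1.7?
True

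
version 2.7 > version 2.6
True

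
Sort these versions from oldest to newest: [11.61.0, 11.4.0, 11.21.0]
[11.4.0, 11.21.0, 11.61.0]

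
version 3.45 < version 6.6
True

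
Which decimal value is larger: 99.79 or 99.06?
99.79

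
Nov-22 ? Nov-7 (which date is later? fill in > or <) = >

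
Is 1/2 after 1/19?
No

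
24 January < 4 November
True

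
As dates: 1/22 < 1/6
False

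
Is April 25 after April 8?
Yes. Day 25 comes after day 8 in April — this is a date comparison, not a decimal one (the decimal 4.25 would be smaller than 4.8).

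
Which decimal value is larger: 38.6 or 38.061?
38.6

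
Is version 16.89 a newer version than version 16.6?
Yes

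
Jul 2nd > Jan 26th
True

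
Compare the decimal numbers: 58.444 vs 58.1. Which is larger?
58.444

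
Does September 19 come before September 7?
No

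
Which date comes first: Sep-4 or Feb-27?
Feb-27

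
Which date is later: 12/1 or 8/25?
12/1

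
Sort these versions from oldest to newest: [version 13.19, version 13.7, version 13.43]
[version 13.7, version 13.19, version 13.43]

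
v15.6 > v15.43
False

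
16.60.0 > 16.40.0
True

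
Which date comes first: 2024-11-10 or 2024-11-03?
2024-11-03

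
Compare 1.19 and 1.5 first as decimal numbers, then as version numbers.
As decimals: 1.19 < 1.5. As versions: v1.19 > v1.5 (minor version 19 > 5).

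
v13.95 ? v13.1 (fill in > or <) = >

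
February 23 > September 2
False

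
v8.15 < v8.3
False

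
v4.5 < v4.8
True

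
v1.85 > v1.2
True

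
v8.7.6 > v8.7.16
False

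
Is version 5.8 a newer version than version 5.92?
No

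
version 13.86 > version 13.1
True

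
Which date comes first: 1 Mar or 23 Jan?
23 Jan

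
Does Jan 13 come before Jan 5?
No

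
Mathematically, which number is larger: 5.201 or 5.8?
5.8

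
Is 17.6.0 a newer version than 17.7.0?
No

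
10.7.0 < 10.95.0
True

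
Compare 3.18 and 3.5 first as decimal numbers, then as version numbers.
As decimals: 3.18 < 3.5. As versions: v3.18 > v3.5 (minor version 18 > 5).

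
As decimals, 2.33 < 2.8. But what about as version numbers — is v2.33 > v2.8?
True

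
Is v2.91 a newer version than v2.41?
Yes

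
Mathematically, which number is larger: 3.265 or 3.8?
3.8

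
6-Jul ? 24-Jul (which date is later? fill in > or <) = <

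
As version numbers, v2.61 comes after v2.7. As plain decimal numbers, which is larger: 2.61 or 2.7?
2.7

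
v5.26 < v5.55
True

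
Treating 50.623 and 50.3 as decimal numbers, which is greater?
50.623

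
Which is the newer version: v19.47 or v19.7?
v19.47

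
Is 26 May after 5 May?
Yes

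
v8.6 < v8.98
True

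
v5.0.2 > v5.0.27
False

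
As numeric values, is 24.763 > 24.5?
True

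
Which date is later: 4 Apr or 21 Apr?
21 Apr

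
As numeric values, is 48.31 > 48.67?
False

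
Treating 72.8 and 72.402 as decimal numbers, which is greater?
72.8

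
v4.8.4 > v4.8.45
False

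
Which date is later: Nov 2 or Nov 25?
Nov 25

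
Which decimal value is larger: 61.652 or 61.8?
61.8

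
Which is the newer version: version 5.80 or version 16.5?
version 16.5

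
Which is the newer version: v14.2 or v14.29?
v14.29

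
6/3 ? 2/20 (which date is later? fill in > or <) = >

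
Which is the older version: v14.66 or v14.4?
v14.4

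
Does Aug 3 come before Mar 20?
No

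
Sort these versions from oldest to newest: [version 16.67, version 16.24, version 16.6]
[version 16.6, version 16.24, version 16.67]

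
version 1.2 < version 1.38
True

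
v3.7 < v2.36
False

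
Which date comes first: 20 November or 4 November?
4 November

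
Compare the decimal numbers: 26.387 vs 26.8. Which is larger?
26.8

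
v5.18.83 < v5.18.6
False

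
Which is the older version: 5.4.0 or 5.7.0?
5.4.0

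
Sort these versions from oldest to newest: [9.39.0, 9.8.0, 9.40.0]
[9.8.0, 9.39.0, 9.40.0]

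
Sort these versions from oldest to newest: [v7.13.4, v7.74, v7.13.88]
[v7.13.4, v7.13.88, v7.74]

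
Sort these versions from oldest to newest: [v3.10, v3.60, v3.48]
[v3.10, v3.48, v3.60]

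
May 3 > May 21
False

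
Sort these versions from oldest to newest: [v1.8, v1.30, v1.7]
[v1.7, v1.8, v1.30]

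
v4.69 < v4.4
False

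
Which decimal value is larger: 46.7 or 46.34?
46.7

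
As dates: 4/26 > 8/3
False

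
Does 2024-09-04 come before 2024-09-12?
Yes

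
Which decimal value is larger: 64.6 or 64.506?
64.6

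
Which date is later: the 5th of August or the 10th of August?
the 10th of August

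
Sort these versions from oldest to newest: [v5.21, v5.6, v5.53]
[v5.6, v5.21, v5.53]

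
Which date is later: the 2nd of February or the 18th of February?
the 18th of February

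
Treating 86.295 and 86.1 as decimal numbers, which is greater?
86.295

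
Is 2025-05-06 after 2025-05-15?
No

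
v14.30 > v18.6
False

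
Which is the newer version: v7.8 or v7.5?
v7.8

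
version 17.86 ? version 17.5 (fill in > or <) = >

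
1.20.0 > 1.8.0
True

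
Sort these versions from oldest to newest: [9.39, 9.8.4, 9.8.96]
[9.8.4, 9.8.96, 9.39]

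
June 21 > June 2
True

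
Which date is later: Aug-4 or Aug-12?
Aug-12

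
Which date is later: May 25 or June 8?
June 8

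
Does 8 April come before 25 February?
No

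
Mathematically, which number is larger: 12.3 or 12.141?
12.3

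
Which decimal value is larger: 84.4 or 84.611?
84.611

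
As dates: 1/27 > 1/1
True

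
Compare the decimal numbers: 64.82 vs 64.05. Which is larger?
64.82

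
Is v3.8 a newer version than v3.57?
No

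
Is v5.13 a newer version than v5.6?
Yes. Version numbers are compared segment by segment as integers, not as decimals: minor version 13 > 6, so v5.13 > v5.6 (even though the decimal 5.13 < 5.6).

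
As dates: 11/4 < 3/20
False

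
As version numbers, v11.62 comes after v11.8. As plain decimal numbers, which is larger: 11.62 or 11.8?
11.8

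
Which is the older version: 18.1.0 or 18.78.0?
18.1.0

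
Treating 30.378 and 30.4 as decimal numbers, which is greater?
30.4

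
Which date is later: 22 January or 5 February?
5 February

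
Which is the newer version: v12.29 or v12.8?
v12.29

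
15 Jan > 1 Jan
True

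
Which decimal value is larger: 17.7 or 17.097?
17.7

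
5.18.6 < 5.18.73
True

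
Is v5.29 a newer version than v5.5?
Yes. Version numbers are compared segment by segment as integers, not as decimals: minor version 29 > 5, so v5.29 > v5.5 (even though the decimal 5.29 < 5.5).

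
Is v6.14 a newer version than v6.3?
Yes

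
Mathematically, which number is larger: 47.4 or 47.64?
47.64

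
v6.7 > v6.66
False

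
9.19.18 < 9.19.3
False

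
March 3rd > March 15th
False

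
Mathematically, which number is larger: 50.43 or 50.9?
50.9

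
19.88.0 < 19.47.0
False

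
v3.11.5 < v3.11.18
True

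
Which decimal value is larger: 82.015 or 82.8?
82.8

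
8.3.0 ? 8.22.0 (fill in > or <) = <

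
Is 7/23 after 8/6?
No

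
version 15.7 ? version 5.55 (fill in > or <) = >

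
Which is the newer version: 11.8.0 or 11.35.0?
11.35.0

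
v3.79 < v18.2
True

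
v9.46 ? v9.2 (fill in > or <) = >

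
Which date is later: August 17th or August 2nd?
August 17th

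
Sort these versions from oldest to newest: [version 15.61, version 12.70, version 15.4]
[version 12.70, version 15.4, version 15.61]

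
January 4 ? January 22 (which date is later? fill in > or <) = <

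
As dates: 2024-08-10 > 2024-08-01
True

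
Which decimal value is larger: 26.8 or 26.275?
26.8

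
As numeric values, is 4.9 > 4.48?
True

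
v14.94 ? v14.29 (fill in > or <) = >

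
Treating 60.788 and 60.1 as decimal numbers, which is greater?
60.788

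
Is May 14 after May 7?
Yes. Day 14 comes after day 7 in May — this is a date comparison, not a decimal one (the decimal 5.14 would be smaller than 5.7).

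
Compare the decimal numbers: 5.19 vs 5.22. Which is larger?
5.22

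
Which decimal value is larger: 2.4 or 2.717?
2.717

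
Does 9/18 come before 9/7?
No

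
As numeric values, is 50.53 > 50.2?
True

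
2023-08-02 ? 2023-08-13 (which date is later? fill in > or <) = <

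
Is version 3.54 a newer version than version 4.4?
No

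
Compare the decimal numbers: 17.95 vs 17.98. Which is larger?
17.98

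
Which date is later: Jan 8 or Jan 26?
Jan 26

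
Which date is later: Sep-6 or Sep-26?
Sep-26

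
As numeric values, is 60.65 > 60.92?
False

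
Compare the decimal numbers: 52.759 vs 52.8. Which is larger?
52.8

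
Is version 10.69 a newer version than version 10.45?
Yes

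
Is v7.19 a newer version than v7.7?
Yes. Version numbers are compared segment by segment as integers, not as decimals: minor version 19 > 7, so v7.19 > v7.7 (even though the decimal 7.19 < 7.7).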